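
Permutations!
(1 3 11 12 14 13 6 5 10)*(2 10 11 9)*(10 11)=(1 3 9 2 11 12 14 13 6 5 10)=[0, 3, 11, 9, 4, 10, 5, 7, 8, 2, 1, 12, 14, 6, 13]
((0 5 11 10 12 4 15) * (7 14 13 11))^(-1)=((0 5 7 14 13 11 10 12 4 15))^(-1)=(0 15 4 12 10 11 13 14 7 5)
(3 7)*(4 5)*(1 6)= [0, 6, 2, 7, 5, 4, 1, 3]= (1 6)(3 7)(4 5)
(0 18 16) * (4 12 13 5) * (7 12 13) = (0 18 16)(4 13 5)(7 12) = [18, 1, 2, 3, 13, 4, 6, 12, 8, 9, 10, 11, 7, 5, 14, 15, 0, 17, 16]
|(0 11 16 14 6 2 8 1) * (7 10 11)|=|(0 7 10 11 16 14 6 2 8 1)|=10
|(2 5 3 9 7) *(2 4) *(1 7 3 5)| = |(1 7 4 2)(3 9)| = 4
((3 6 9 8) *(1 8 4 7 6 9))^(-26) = ((1 8 3 9 4 7 6))^(-26) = (1 3 4 6 8 9 7)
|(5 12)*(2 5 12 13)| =|(2 5 13)| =3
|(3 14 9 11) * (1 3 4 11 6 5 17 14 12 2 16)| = |(1 3 12 2 16)(4 11)(5 17 14 9 6)| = 10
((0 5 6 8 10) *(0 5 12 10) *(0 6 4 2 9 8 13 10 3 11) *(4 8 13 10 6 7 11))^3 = ((0 12 3 4 2 9 13 6 10 5 8 7 11))^3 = (0 4 13 5 11 3 9 10 7 12 2 6 8)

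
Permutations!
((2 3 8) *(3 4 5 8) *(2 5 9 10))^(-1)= (2 10 9 4)(5 8)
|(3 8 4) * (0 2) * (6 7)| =|(0 2)(3 8 4)(6 7)| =6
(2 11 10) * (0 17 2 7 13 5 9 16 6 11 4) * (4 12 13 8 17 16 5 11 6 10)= (0 16 10 7 8 17 2 12 13 11 4)(5 9)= [16, 1, 12, 3, 0, 9, 6, 8, 17, 5, 7, 4, 13, 11, 14, 15, 10, 2]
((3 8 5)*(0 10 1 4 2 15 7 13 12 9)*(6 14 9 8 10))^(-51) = (0 6 14 9)(1 7 5 4 13 3 2 12 10 15 8)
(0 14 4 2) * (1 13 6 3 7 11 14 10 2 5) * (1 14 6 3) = (0 10 2)(1 13 3 7 11 6)(4 5 14) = [10, 13, 0, 7, 5, 14, 1, 11, 8, 9, 2, 6, 12, 3, 4]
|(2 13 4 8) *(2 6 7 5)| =|(2 13 4 8 6 7 5)| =7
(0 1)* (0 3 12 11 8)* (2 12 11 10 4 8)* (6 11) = (0 1 3 6 11 2 12 10 4 8) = [1, 3, 12, 6, 8, 5, 11, 7, 0, 9, 4, 2, 10]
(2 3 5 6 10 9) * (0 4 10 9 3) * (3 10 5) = (10)(0 4 5 6 9 2) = [4, 1, 0, 3, 5, 6, 9, 7, 8, 2, 10]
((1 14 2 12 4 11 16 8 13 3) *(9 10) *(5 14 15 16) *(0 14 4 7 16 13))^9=(0 2 7 8 14 12 16)(1 15 13 3)(9 10)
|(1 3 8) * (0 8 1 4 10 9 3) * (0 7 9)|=|(0 8 4 10)(1 7 9 3)|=4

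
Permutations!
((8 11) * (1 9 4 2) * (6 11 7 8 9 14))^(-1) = ((1 14 6 11 9 4 2)(7 8))^(-1) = (1 2 4 9 11 6 14)(7 8)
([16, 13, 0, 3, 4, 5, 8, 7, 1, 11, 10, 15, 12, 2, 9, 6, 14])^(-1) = (0 2 13 1 8 6 15 11 9 14 16)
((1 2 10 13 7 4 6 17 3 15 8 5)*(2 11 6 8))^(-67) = ((1 11 6 17 3 15 2 10 13 7 4 8 5))^(-67) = (1 8 7 10 15 17 11 5 4 13 2 3 6)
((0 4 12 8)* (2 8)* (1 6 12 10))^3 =(0 1 2 4 6 8 10 12)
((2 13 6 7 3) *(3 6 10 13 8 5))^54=((2 8 5 3)(6 7)(10 13))^54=(13)(2 5)(3 8)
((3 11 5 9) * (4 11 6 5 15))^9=(15)(3 6 5 9)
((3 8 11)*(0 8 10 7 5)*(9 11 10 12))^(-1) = ((0 8 10 7 5)(3 12 9 11))^(-1) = (0 5 7 10 8)(3 11 9 12)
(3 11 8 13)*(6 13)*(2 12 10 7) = (2 12 10 7)(3 11 8 6 13) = [0, 1, 12, 11, 4, 5, 13, 2, 6, 9, 7, 8, 10, 3]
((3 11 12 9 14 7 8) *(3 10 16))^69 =((3 11 12 9 14 7 8 10 16))^69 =(3 8 9)(7 12 16)(10 14 11)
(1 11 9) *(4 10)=[0, 11, 2, 3, 10, 5, 6, 7, 8, 1, 4, 9]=(1 11 9)(4 10)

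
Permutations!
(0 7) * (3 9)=(0 7)(3 9)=[7, 1, 2, 9, 4, 5, 6, 0, 8, 3]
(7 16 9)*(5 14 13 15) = [0, 1, 2, 3, 4, 14, 6, 16, 8, 7, 10, 11, 12, 15, 13, 5, 9] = (5 14 13 15)(7 16 9)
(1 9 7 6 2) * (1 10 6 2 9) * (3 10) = (2 3 10 6 9 7) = [0, 1, 3, 10, 4, 5, 9, 2, 8, 7, 6]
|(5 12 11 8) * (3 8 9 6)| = 7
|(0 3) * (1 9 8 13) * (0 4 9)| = |(0 3 4 9 8 13 1)| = 7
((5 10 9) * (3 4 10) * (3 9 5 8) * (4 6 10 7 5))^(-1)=((3 6 10 4 7 5 9 8))^(-1)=(3 8 9 5 7 4 10 6)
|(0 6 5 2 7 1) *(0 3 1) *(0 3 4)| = |(0 6 5 2 7 3 1 4)| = 8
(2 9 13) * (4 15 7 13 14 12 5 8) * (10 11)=(2 9 14 12 5 8 4 15 7 13)(10 11)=[0, 1, 9, 3, 15, 8, 6, 13, 4, 14, 11, 10, 5, 2, 12, 7]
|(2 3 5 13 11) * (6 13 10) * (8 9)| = 14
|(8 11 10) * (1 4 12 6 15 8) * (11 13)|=9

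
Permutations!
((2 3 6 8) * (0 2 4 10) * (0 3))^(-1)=(0 2)(3 10 4 8 6)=((0 2)(3 6 8 4 10))^(-1)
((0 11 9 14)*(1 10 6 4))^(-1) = ((0 11 9 14)(1 10 6 4))^(-1) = (0 14 9 11)(1 4 6 10)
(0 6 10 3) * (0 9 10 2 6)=[0, 1, 6, 9, 4, 5, 2, 7, 8, 10, 3]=(2 6)(3 9 10)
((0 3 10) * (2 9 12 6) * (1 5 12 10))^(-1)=((0 3 1 5 12 6 2 9 10))^(-1)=(0 10 9 2 6 12 5 1 3)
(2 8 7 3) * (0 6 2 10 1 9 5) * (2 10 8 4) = (0 6 10 1 9 5)(2 4)(3 8 7) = [6, 9, 4, 8, 2, 0, 10, 3, 7, 5, 1]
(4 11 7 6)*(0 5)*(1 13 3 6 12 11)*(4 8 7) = (0 5)(1 13 3 6 8 7 12 11 4) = [5, 13, 2, 6, 1, 0, 8, 12, 7, 9, 10, 4, 11, 3]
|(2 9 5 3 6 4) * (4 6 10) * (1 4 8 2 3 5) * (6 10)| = |(1 4 3 6 10 8 2 9)| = 8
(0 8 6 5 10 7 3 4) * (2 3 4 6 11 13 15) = [8, 1, 3, 6, 0, 10, 5, 4, 11, 9, 7, 13, 12, 15, 14, 2] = (0 8 11 13 15 2 3 6 5 10 7 4)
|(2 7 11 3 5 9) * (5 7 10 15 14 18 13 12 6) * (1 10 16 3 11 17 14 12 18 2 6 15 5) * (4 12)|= 30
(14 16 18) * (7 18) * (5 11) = [0, 1, 2, 3, 4, 11, 6, 18, 8, 9, 10, 5, 12, 13, 16, 15, 7, 17, 14] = (5 11)(7 18 14 16)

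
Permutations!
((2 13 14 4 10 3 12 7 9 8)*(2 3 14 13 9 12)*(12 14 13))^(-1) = ((2 9 8 3)(4 10 13 12 7 14))^(-1) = (2 3 8 9)(4 14 7 12 13 10)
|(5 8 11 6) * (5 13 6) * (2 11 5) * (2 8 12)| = 10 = |(2 11 8 5 12)(6 13)|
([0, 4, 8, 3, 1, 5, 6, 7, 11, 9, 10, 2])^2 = (2 11 8)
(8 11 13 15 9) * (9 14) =(8 11 13 15 14 9) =[0, 1, 2, 3, 4, 5, 6, 7, 11, 8, 10, 13, 12, 15, 9, 14]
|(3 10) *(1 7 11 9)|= |(1 7 11 9)(3 10)|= 4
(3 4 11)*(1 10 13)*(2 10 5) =(1 5 2 10 13)(3 4 11) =[0, 5, 10, 4, 11, 2, 6, 7, 8, 9, 13, 3, 12, 1]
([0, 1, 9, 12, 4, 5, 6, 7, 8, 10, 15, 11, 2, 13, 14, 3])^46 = (2 3 10)(9 12 15)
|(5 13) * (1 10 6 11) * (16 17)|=4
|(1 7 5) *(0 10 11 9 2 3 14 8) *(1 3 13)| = 12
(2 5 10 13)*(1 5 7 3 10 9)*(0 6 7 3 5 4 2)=(0 6 7 5 9 1 4 2 3 10 13)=[6, 4, 3, 10, 2, 9, 7, 5, 8, 1, 13, 11, 12, 0]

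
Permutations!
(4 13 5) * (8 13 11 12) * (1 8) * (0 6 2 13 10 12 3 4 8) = (0 6 2 13 5 8 10 12 1)(3 4 11) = [6, 0, 13, 4, 11, 8, 2, 7, 10, 9, 12, 3, 1, 5]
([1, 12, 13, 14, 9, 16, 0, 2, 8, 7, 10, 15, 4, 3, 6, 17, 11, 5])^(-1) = [6, 0, 7, 13, 12, 17, 14, 9, 8, 4, 10, 16, 1, 2, 3, 11, 5, 15]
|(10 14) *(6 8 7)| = 6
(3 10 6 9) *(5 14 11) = (3 10 6 9)(5 14 11) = [0, 1, 2, 10, 4, 14, 9, 7, 8, 3, 6, 5, 12, 13, 11]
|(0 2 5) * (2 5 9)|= |(0 5)(2 9)|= 2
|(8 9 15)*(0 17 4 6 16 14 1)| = 21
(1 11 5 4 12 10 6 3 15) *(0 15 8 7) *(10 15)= (0 10 6 3 8 7)(1 11 5 4 12 15)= [10, 11, 2, 8, 12, 4, 3, 0, 7, 9, 6, 5, 15, 13, 14, 1]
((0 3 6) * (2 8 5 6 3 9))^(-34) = ((0 9 2 8 5 6))^(-34) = (0 2 5)(6 9 8)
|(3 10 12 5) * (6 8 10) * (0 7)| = 6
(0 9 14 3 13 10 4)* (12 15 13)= [9, 1, 2, 12, 0, 5, 6, 7, 8, 14, 4, 11, 15, 10, 3, 13]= (0 9 14 3 12 15 13 10 4)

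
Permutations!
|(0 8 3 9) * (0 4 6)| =6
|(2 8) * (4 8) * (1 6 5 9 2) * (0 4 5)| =|(0 4 8 1 6)(2 5 9)| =15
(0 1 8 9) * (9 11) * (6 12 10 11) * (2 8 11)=(0 1 11 9)(2 8 6 12 10)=[1, 11, 8, 3, 4, 5, 12, 7, 6, 0, 2, 9, 10]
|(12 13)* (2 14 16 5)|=4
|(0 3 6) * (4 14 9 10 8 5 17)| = |(0 3 6)(4 14 9 10 8 5 17)| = 21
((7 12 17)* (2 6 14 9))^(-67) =(2 6 14 9)(7 17 12)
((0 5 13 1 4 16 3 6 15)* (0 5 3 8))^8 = (0 16 1 5 6)(3 8 4 13 15)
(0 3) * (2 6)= (0 3)(2 6)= [3, 1, 6, 0, 4, 5, 2]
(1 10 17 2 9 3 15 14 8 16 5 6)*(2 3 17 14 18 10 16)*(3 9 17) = (1 16 5 6)(2 17 9 3 15 18 10 14 8) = [0, 16, 17, 15, 4, 6, 1, 7, 2, 3, 14, 11, 12, 13, 8, 18, 5, 9, 10]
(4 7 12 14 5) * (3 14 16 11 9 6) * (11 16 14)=(16)(3 11 9 6)(4 7 12 14 5)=[0, 1, 2, 11, 7, 4, 3, 12, 8, 6, 10, 9, 14, 13, 5, 15, 16]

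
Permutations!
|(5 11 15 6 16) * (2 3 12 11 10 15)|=|(2 3 12 11)(5 10 15 6 16)|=20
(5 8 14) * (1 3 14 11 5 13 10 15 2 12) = (1 3 14 13 10 15 2 12)(5 8 11) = [0, 3, 12, 14, 4, 8, 6, 7, 11, 9, 15, 5, 1, 10, 13, 2]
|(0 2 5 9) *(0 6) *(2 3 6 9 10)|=|(0 3 6)(2 5 10)|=3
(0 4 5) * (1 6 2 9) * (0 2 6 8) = (0 4 5 2 9 1 8) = [4, 8, 9, 3, 5, 2, 6, 7, 0, 1]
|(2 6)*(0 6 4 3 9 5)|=7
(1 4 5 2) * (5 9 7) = (1 4 9 7 5 2) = [0, 4, 1, 3, 9, 2, 6, 5, 8, 7]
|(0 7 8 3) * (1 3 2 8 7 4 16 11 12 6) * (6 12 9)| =|(0 4 16 11 9 6 1 3)(2 8)| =8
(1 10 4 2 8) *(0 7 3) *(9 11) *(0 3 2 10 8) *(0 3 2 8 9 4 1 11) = (0 7 8 11 4 10 1 9)(2 3) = [7, 9, 3, 2, 10, 5, 6, 8, 11, 0, 1, 4]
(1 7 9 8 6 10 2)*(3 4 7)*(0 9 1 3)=(0 9 8 6 10 2 3 4 7 1)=[9, 0, 3, 4, 7, 5, 10, 1, 6, 8, 2]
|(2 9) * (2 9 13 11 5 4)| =5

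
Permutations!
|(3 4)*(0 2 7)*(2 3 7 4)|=|(0 3 2 4 7)|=5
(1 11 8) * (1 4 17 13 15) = (1 11 8 4 17 13 15) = [0, 11, 2, 3, 17, 5, 6, 7, 4, 9, 10, 8, 12, 15, 14, 1, 16, 13]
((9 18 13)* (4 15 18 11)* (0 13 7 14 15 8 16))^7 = ((0 13 9 11 4 8 16)(7 14 15 18))^7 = (7 18 15 14)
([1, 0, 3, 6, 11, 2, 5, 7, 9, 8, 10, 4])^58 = (11)(2 6)(3 5)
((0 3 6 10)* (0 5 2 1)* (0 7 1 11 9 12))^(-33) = ((0 3 6 10 5 2 11 9 12)(1 7))^(-33) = (0 10 11)(1 7)(2 12 6)(3 5 9)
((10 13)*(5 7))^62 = (13)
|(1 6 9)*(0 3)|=6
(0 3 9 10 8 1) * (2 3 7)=(0 7 2 3 9 10 8 1)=[7, 0, 3, 9, 4, 5, 6, 2, 1, 10, 8]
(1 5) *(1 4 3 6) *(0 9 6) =(0 9 6 1 5 4 3) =[9, 5, 2, 0, 3, 4, 1, 7, 8, 6]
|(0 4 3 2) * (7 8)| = 4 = |(0 4 3 2)(7 8)|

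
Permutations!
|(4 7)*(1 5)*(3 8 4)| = |(1 5)(3 8 4 7)| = 4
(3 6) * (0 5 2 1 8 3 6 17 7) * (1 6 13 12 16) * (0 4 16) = (0 5 2 6 13 12)(1 8 3 17 7 4 16) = [5, 8, 6, 17, 16, 2, 13, 4, 3, 9, 10, 11, 0, 12, 14, 15, 1, 7]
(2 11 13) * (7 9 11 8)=[0, 1, 8, 3, 4, 5, 6, 9, 7, 11, 10, 13, 12, 2]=(2 8 7 9 11 13)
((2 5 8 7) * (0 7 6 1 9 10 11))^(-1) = (0 11 10 9 1 6 8 5 2 7) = ((0 7 2 5 8 6 1 9 10 11))^(-1)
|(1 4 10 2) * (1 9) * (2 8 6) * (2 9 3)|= 6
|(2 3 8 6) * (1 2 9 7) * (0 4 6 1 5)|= 12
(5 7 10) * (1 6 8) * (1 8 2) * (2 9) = (1 6 9 2)(5 7 10) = [0, 6, 1, 3, 4, 7, 9, 10, 8, 2, 5]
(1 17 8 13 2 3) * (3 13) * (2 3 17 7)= (1 7 2 13 3)(8 17)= [0, 7, 13, 1, 4, 5, 6, 2, 17, 9, 10, 11, 12, 3, 14, 15, 16, 8]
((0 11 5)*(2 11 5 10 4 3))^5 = ((0 5)(2 11 10 4 3))^5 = (11)(0 5)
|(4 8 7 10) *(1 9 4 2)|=7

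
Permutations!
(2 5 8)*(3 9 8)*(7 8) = (2 5 3 9 7 8) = [0, 1, 5, 9, 4, 3, 6, 8, 2, 7]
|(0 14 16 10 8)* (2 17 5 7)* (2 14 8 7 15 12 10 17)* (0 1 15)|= 11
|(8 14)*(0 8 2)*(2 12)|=5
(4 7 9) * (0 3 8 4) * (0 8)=[3, 1, 2, 0, 7, 5, 6, 9, 4, 8]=(0 3)(4 7 9 8)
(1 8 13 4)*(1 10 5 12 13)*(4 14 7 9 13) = (1 8)(4 10 5 12)(7 9 13 14) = [0, 8, 2, 3, 10, 12, 6, 9, 1, 13, 5, 11, 4, 14, 7]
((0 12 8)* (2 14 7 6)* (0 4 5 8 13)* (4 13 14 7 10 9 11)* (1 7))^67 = ((0 12 14 10 9 11 4 5 8 13)(1 7 6 2))^67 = (0 5 9 12 8 11 14 13 4 10)(1 2 6 7)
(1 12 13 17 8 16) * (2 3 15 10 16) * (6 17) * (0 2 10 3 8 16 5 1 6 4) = (0 2 8 10 5 1 12 13 4)(3 15)(6 17 16) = [2, 12, 8, 15, 0, 1, 17, 7, 10, 9, 5, 11, 13, 4, 14, 3, 6, 16]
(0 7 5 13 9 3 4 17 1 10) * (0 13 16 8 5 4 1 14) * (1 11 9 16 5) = [7, 10, 2, 11, 17, 5, 6, 4, 1, 3, 13, 9, 12, 16, 0, 15, 8, 14] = (0 7 4 17 14)(1 10 13 16 8)(3 11 9)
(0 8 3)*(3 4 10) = (0 8 4 10 3) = [8, 1, 2, 0, 10, 5, 6, 7, 4, 9, 3]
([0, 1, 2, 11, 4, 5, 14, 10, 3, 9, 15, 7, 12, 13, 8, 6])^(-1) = (3 8 14 6 15 10 7 11)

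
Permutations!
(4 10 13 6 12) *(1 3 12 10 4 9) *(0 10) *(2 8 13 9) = (0 10 9 1 3 12 2 8 13 6) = [10, 3, 8, 12, 4, 5, 0, 7, 13, 1, 9, 11, 2, 6]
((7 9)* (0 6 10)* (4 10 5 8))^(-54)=((0 6 5 8 4 10)(7 9))^(-54)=(10)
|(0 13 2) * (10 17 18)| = 3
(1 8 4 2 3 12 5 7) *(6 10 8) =(1 6 10 8 4 2 3 12 5 7) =[0, 6, 3, 12, 2, 7, 10, 1, 4, 9, 8, 11, 5]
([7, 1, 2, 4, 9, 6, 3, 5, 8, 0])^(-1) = (0 9 4 3 6 5 7)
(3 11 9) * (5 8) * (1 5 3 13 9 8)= [0, 5, 2, 11, 4, 1, 6, 7, 3, 13, 10, 8, 12, 9]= (1 5)(3 11 8)(9 13)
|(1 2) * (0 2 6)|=4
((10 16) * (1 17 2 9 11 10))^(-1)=(1 16 10 11 9 2 17)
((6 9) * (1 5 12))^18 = ((1 5 12)(6 9))^18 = (12)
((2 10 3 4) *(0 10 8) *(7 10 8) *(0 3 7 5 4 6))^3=((0 8 3 6)(2 5 4)(7 10))^3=(0 6 3 8)(7 10)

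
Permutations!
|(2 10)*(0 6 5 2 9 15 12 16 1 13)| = |(0 6 5 2 10 9 15 12 16 1 13)| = 11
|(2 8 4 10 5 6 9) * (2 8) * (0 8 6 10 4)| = |(0 8)(5 10)(6 9)| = 2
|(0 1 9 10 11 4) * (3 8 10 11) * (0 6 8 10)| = |(0 1 9 11 4 6 8)(3 10)| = 14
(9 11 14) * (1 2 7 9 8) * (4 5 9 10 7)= [0, 2, 4, 3, 5, 9, 6, 10, 1, 11, 7, 14, 12, 13, 8]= (1 2 4 5 9 11 14 8)(7 10)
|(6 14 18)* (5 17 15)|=3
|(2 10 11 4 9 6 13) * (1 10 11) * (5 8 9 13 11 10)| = 10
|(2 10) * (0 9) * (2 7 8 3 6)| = 6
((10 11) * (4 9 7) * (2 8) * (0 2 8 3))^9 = (10 11)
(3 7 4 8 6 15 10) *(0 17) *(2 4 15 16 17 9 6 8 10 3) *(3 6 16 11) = (0 9 16 17)(2 4 10)(3 7 15 6 11) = [9, 1, 4, 7, 10, 5, 11, 15, 8, 16, 2, 3, 12, 13, 14, 6, 17, 0]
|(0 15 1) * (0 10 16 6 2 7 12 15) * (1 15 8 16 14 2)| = 9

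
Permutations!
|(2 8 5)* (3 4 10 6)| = |(2 8 5)(3 4 10 6)| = 12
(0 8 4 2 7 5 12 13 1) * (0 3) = (0 8 4 2 7 5 12 13 1 3) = [8, 3, 7, 0, 2, 12, 6, 5, 4, 9, 10, 11, 13, 1]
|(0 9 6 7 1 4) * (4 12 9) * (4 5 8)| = 20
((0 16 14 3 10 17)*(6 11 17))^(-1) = ((0 16 14 3 10 6 11 17))^(-1) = (0 17 11 6 10 3 14 16)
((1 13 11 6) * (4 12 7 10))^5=((1 13 11 6)(4 12 7 10))^5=(1 13 11 6)(4 12 7 10)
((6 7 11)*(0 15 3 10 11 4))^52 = (0 11)(3 7)(4 10)(6 15)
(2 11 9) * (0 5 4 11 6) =(0 5 4 11 9 2 6) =[5, 1, 6, 3, 11, 4, 0, 7, 8, 2, 10, 9]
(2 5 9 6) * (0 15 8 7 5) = (0 15 8 7 5 9 6 2) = [15, 1, 0, 3, 4, 9, 2, 5, 7, 6, 10, 11, 12, 13, 14, 8]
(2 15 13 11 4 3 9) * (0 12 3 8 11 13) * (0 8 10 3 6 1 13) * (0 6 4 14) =(0 12 4 10 3 9 2 15 8 11 14)(1 13 6) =[12, 13, 15, 9, 10, 5, 1, 7, 11, 2, 3, 14, 4, 6, 0, 8]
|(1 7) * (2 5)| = 2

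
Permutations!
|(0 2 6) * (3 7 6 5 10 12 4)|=|(0 2 5 10 12 4 3 7 6)|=9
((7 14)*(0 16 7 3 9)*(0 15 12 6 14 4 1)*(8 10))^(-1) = (0 1 4 7 16)(3 14 6 12 15 9)(8 10)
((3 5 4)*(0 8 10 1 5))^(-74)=(0 1 3 10 4 8 5)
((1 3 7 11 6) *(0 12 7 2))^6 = (0 3 6 7)(1 11 12 2) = ((0 12 7 11 6 1 3 2))^6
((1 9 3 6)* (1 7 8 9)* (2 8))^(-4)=(2 9 6)(3 7 8)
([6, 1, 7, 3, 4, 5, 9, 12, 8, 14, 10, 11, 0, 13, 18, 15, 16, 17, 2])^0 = (18)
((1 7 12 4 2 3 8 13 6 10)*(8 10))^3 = ((1 7 12 4 2 3 10)(6 8 13))^3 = (13)(1 4 10 12 3 7 2)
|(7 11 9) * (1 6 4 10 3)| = 15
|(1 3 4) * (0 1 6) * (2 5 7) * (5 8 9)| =|(0 1 3 4 6)(2 8 9 5 7)| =5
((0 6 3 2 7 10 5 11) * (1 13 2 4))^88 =((0 6 3 4 1 13 2 7 10 5 11))^88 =(13)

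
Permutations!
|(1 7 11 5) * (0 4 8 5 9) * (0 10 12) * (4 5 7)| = 10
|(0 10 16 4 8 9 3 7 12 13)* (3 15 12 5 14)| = 36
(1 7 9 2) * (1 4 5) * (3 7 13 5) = (1 13 5)(2 4 3 7 9) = [0, 13, 4, 7, 3, 1, 6, 9, 8, 2, 10, 11, 12, 5]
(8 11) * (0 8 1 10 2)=(0 8 11 1 10 2)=[8, 10, 0, 3, 4, 5, 6, 7, 11, 9, 2, 1]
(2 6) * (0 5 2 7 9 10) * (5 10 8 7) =(0 10)(2 6 5)(7 9 8) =[10, 1, 6, 3, 4, 2, 5, 9, 7, 8, 0]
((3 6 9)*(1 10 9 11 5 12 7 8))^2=((1 10 9 3 6 11 5 12 7 8))^2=(1 9 6 5 7)(3 11 12 8 10)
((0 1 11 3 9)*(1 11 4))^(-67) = ((0 11 3 9)(1 4))^(-67) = (0 11 3 9)(1 4)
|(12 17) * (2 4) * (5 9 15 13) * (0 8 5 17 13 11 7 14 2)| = 30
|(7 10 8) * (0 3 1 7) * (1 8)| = 3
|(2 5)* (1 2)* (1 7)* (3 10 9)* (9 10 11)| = 12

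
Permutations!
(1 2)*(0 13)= (0 13)(1 2)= [13, 2, 1, 3, 4, 5, 6, 7, 8, 9, 10, 11, 12, 0]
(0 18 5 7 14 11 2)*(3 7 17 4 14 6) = (0 18 5 17 4 14 11 2)(3 7 6) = [18, 1, 0, 7, 14, 17, 3, 6, 8, 9, 10, 2, 12, 13, 11, 15, 16, 4, 5]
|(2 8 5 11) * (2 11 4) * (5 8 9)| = 4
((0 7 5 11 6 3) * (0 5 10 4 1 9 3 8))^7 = (0 5 4 8 3 10 6 9 7 11 1)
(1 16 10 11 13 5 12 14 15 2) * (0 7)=(0 7)(1 16 10 11 13 5 12 14 15 2)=[7, 16, 1, 3, 4, 12, 6, 0, 8, 9, 11, 13, 14, 5, 15, 2, 10]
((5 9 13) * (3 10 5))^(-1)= (3 13 9 5 10)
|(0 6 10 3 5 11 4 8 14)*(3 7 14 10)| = |(0 6 3 5 11 4 8 10 7 14)| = 10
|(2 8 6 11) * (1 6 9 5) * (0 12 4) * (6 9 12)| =21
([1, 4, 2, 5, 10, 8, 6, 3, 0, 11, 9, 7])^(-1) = [8, 0, 2, 7, 1, 3, 6, 11, 5, 10, 4, 9]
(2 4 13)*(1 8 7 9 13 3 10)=(1 8 7 9 13 2 4 3 10)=[0, 8, 4, 10, 3, 5, 6, 9, 7, 13, 1, 11, 12, 2]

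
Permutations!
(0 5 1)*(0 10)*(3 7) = (0 5 1 10)(3 7) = [5, 10, 2, 7, 4, 1, 6, 3, 8, 9, 0]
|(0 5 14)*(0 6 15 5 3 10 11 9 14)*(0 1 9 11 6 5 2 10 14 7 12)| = 8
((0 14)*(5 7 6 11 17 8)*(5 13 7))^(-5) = ((0 14)(6 11 17 8 13 7))^(-5) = (0 14)(6 11 17 8 13 7)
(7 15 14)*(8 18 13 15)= (7 8 18 13 15 14)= [0, 1, 2, 3, 4, 5, 6, 8, 18, 9, 10, 11, 12, 15, 7, 14, 16, 17, 13]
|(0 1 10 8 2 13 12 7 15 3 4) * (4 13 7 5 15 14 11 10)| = 30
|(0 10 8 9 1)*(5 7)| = 10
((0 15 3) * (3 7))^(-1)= (0 3 7 15)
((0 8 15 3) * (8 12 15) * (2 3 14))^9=(0 14)(2 12)(3 15)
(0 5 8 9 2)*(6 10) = (0 5 8 9 2)(6 10) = [5, 1, 0, 3, 4, 8, 10, 7, 9, 2, 6]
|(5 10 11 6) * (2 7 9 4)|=|(2 7 9 4)(5 10 11 6)|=4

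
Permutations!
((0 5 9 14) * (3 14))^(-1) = (0 14 3 9 5)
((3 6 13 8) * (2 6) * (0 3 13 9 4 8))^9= (0 3 2 6 9 4 8 13)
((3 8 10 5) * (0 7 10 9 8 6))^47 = ((0 7 10 5 3 6)(8 9))^47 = (0 6 3 5 10 7)(8 9)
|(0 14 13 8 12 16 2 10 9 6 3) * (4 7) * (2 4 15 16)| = 20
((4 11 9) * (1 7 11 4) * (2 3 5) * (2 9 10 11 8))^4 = ((1 7 8 2 3 5 9)(10 11))^4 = (11)(1 3 7 5 8 9 2)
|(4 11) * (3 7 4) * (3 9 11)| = 6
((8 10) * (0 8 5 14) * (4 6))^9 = (0 14 5 10 8)(4 6)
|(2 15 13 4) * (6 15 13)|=6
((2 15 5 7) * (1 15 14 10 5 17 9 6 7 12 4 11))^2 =(1 17 6 2 10 12 11 15 9 7 14 5 4)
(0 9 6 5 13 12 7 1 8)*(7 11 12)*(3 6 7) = (0 9 7 1 8)(3 6 5 13)(11 12) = [9, 8, 2, 6, 4, 13, 5, 1, 0, 7, 10, 12, 11, 3]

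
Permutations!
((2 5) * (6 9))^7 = ((2 5)(6 9))^7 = (2 5)(6 9)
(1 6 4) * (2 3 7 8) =(1 6 4)(2 3 7 8) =[0, 6, 3, 7, 1, 5, 4, 8, 2]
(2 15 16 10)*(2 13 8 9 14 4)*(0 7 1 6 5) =(0 7 1 6 5)(2 15 16 10 13 8 9 14 4) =[7, 6, 15, 3, 2, 0, 5, 1, 9, 14, 13, 11, 12, 8, 4, 16, 10]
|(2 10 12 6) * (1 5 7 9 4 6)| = 9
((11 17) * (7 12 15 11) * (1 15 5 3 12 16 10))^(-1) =(1 10 16 7 17 11 15)(3 5 12)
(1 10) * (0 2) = [2, 10, 0, 3, 4, 5, 6, 7, 8, 9, 1] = (0 2)(1 10)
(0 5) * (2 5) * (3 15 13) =[2, 1, 5, 15, 4, 0, 6, 7, 8, 9, 10, 11, 12, 3, 14, 13] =(0 2 5)(3 15 13)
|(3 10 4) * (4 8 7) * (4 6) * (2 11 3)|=8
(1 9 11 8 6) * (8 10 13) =(1 9 11 10 13 8 6) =[0, 9, 2, 3, 4, 5, 1, 7, 6, 11, 13, 10, 12, 8]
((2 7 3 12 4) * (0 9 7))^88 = ((0 9 7 3 12 4 2))^88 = (0 12 9 4 7 2 3)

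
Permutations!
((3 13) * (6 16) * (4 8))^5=((3 13)(4 8)(6 16))^5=(3 13)(4 8)(6 16)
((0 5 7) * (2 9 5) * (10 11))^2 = (11)(0 9 7 2 5)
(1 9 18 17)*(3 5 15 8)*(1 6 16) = (1 9 18 17 6 16)(3 5 15 8) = [0, 9, 2, 5, 4, 15, 16, 7, 3, 18, 10, 11, 12, 13, 14, 8, 1, 6, 17]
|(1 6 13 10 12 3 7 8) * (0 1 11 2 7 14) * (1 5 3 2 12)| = 20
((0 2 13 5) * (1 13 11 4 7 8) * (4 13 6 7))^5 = ((0 2 11 13 5)(1 6 7 8))^5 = (13)(1 6 7 8)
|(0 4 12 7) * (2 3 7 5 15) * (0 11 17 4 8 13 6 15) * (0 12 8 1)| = 10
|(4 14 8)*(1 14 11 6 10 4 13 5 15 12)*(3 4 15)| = |(1 14 8 13 5 3 4 11 6 10 15 12)| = 12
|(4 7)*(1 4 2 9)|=5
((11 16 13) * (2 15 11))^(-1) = (2 13 16 11 15)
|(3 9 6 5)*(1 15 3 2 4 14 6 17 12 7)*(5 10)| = |(1 15 3 9 17 12 7)(2 4 14 6 10 5)| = 42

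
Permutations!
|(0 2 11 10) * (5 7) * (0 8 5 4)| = |(0 2 11 10 8 5 7 4)| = 8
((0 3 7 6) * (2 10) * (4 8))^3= (0 6 7 3)(2 10)(4 8)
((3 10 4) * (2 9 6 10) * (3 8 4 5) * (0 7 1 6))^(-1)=((0 7 1 6 10 5 3 2 9)(4 8))^(-1)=(0 9 2 3 5 10 6 1 7)(4 8)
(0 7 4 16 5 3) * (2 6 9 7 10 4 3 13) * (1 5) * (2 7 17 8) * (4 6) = (0 10 6 9 17 8 2 4 16 1 5 13 7 3) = [10, 5, 4, 0, 16, 13, 9, 3, 2, 17, 6, 11, 12, 7, 14, 15, 1, 8]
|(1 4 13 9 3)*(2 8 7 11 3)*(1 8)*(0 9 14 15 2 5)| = |(0 9 5)(1 4 13 14 15 2)(3 8 7 11)| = 12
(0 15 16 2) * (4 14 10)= (0 15 16 2)(4 14 10)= [15, 1, 0, 3, 14, 5, 6, 7, 8, 9, 4, 11, 12, 13, 10, 16, 2]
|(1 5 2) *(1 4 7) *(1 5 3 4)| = 6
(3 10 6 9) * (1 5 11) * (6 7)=(1 5 11)(3 10 7 6 9)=[0, 5, 2, 10, 4, 11, 9, 6, 8, 3, 7, 1]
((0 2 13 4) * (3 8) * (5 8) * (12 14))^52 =(14)(3 5 8)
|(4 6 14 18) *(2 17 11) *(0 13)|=12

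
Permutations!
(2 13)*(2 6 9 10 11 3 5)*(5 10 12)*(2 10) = (2 13 6 9 12 5 10 11 3) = [0, 1, 13, 2, 4, 10, 9, 7, 8, 12, 11, 3, 5, 6]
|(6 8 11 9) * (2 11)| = |(2 11 9 6 8)| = 5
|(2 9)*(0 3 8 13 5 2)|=7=|(0 3 8 13 5 2 9)|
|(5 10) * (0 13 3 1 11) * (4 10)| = 15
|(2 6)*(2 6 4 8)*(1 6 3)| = 3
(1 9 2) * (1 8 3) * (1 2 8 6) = (1 9 8 3 2 6) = [0, 9, 6, 2, 4, 5, 1, 7, 3, 8]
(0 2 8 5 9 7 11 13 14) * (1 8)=[2, 8, 1, 3, 4, 9, 6, 11, 5, 7, 10, 13, 12, 14, 0]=(0 2 1 8 5 9 7 11 13 14)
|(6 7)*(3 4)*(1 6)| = 6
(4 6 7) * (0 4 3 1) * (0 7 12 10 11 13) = (0 4 6 12 10 11 13)(1 7 3) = [4, 7, 2, 1, 6, 5, 12, 3, 8, 9, 11, 13, 10, 0]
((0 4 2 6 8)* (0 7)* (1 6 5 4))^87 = ((0 1 6 8 7)(2 5 4))^87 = (0 6 7 1 8)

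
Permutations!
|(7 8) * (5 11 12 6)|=|(5 11 12 6)(7 8)|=4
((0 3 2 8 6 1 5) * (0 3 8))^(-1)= ((0 8 6 1 5 3 2))^(-1)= (0 2 3 5 1 6 8)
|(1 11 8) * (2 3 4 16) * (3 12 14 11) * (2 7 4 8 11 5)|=|(1 3 8)(2 12 14 5)(4 16 7)|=12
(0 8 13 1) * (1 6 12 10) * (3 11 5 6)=(0 8 13 3 11 5 6 12 10 1)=[8, 0, 2, 11, 4, 6, 12, 7, 13, 9, 1, 5, 10, 3]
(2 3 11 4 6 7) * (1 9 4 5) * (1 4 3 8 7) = (1 9 3 11 5 4 6)(2 8 7) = [0, 9, 8, 11, 6, 4, 1, 2, 7, 3, 10, 5]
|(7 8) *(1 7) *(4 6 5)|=3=|(1 7 8)(4 6 5)|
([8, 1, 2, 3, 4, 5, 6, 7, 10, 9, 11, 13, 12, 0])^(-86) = (0 13 11 10 8)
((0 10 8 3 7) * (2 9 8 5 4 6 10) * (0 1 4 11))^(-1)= ((0 2 9 8 3 7 1 4 6 10 5 11))^(-1)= (0 11 5 10 6 4 1 7 3 8 9 2)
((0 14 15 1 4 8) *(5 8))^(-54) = ((0 14 15 1 4 5 8))^(-54) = (0 15 4 8 14 1 5)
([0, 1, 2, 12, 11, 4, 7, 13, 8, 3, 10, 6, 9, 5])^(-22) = (3 9 12)(4 6 13)(5 11 7)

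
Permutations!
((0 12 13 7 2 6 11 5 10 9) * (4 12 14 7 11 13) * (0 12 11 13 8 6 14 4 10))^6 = (14)(0 11)(4 5)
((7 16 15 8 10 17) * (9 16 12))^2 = (7 9 15 10)(8 17 12 16)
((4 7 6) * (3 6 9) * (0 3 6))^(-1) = (0 3)(4 6 9 7)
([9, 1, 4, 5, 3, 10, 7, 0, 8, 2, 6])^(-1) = [7, 1, 9, 4, 2, 3, 10, 6, 8, 0, 5]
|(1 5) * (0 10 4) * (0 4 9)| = 6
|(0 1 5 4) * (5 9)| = |(0 1 9 5 4)| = 5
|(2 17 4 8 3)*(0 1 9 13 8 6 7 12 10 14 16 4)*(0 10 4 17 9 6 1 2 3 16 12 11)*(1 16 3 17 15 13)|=70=|(0 2 9 1 6 7 11)(3 17 10 14 12 4 16 15 13 8)|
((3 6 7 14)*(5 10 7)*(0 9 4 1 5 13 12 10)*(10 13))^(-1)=((0 9 4 1 5)(3 6 10 7 14)(12 13))^(-1)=(0 5 1 4 9)(3 14 7 10 6)(12 13)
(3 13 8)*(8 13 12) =(13)(3 12 8) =[0, 1, 2, 12, 4, 5, 6, 7, 3, 9, 10, 11, 8, 13]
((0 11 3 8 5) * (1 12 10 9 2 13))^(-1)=((0 11 3 8 5)(1 12 10 9 2 13))^(-1)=(0 5 8 3 11)(1 13 2 9 10 12)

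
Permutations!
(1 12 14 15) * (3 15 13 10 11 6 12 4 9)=[0, 4, 2, 15, 9, 5, 12, 7, 8, 3, 11, 6, 14, 10, 13, 1]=(1 4 9 3 15)(6 12 14 13 10 11)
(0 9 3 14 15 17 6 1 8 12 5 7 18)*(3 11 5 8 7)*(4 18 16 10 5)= (0 9 11 4 18)(1 7 16 10 5 3 14 15 17 6)(8 12)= [9, 7, 2, 14, 18, 3, 1, 16, 12, 11, 5, 4, 8, 13, 15, 17, 10, 6, 0]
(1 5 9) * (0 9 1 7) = (0 9 7)(1 5) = [9, 5, 2, 3, 4, 1, 6, 0, 8, 7]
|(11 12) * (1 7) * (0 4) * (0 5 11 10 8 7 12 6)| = 5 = |(0 4 5 11 6)(1 12 10 8 7)|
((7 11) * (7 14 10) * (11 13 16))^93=(7 11)(10 16)(13 14)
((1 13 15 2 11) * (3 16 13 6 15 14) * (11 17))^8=((1 6 15 2 17 11)(3 16 13 14))^8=(1 15 17)(2 11 6)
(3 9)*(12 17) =(3 9)(12 17) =[0, 1, 2, 9, 4, 5, 6, 7, 8, 3, 10, 11, 17, 13, 14, 15, 16, 12]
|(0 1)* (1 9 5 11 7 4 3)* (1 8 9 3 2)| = 10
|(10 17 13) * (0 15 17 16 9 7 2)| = 9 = |(0 15 17 13 10 16 9 7 2)|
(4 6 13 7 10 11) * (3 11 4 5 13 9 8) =[0, 1, 2, 11, 6, 13, 9, 10, 3, 8, 4, 5, 12, 7] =(3 11 5 13 7 10 4 6 9 8)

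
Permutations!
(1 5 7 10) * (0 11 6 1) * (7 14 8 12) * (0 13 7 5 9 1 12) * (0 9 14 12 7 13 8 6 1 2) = (0 11 1 14 6 7 10 8 9 2)(5 12) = [11, 14, 0, 3, 4, 12, 7, 10, 9, 2, 8, 1, 5, 13, 6]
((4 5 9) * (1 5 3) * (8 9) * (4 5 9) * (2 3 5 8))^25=(1 5 9 2 8 3 4)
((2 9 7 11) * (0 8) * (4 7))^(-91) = ((0 8)(2 9 4 7 11))^(-91) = (0 8)(2 11 7 4 9)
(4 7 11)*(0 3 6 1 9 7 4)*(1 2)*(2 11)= (0 3 6 11)(1 9 7 2)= [3, 9, 1, 6, 4, 5, 11, 2, 8, 7, 10, 0]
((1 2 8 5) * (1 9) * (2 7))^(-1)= ((1 7 2 8 5 9))^(-1)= (1 9 5 8 2 7)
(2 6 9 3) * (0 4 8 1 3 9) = (9)(0 4 8 1 3 2 6) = [4, 3, 6, 2, 8, 5, 0, 7, 1, 9]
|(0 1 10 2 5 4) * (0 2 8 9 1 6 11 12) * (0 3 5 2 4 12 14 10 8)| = |(0 6 11 14 10)(1 8 9)(3 5 12)| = 15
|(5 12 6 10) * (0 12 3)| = 6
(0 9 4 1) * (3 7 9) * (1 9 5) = (0 3 7 5 1)(4 9) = [3, 0, 2, 7, 9, 1, 6, 5, 8, 4]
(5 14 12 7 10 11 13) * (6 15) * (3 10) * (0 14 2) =(0 14 12 7 3 10 11 13 5 2)(6 15) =[14, 1, 0, 10, 4, 2, 15, 3, 8, 9, 11, 13, 7, 5, 12, 6]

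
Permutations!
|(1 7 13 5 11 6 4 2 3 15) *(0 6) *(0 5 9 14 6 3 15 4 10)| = 12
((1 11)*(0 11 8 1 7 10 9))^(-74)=((0 11 7 10 9)(1 8))^(-74)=(0 11 7 10 9)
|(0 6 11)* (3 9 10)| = |(0 6 11)(3 9 10)| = 3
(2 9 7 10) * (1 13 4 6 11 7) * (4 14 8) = (1 13 14 8 4 6 11 7 10 2 9) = [0, 13, 9, 3, 6, 5, 11, 10, 4, 1, 2, 7, 12, 14, 8]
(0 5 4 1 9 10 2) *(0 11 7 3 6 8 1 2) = (0 5 4 2 11 7 3 6 8 1 9 10) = [5, 9, 11, 6, 2, 4, 8, 3, 1, 10, 0, 7]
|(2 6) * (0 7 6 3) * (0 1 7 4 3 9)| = 8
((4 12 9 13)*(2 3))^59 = (2 3)(4 13 9 12)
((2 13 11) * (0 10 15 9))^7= ((0 10 15 9)(2 13 11))^7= (0 9 15 10)(2 13 11)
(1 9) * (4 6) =(1 9)(4 6) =[0, 9, 2, 3, 6, 5, 4, 7, 8, 1]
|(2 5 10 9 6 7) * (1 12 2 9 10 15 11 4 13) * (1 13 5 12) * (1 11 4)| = |(1 11)(2 12)(4 5 15)(6 7 9)| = 6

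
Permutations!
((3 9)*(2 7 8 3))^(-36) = ((2 7 8 3 9))^(-36) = (2 9 3 8 7)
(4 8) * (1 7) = [0, 7, 2, 3, 8, 5, 6, 1, 4] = (1 7)(4 8)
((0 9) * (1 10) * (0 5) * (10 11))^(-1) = (0 5 9)(1 10 11)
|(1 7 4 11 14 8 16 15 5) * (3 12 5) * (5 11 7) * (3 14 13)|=|(1 5)(3 12 11 13)(4 7)(8 16 15 14)|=4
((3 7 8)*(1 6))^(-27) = (8)(1 6) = ((1 6)(3 7 8))^(-27)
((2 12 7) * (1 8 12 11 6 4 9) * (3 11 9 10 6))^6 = ((1 8 12 7 2 9)(3 11)(4 10 6))^6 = (12)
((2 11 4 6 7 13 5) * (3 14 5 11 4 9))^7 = (2 3 13 4 14 11 6 5 9 7)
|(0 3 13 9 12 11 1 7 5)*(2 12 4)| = |(0 3 13 9 4 2 12 11 1 7 5)| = 11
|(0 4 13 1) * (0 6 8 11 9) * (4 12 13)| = |(0 12 13 1 6 8 11 9)| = 8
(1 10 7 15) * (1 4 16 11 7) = (1 10)(4 16 11 7 15) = [0, 10, 2, 3, 16, 5, 6, 15, 8, 9, 1, 7, 12, 13, 14, 4, 11]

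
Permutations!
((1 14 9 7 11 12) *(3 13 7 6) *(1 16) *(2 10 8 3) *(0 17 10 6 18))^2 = ((0 17 10 8 3 13 7 11 12 16 1 14 9 18)(2 6))^2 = (0 10 3 7 12 1 9)(8 13 11 16 14 18 17)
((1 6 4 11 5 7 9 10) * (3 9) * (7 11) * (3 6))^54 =(11)(1 9)(3 10)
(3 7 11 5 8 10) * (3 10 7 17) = (3 17)(5 8 7 11) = [0, 1, 2, 17, 4, 8, 6, 11, 7, 9, 10, 5, 12, 13, 14, 15, 16, 3]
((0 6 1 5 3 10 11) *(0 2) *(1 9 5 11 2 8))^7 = ((0 6 9 5 3 10 2)(1 11 8))^7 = (1 11 8)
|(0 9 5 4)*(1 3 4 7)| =|(0 9 5 7 1 3 4)| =7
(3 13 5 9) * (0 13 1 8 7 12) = (0 13 5 9 3 1 8 7 12) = [13, 8, 2, 1, 4, 9, 6, 12, 7, 3, 10, 11, 0, 5]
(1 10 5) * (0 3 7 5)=[3, 10, 2, 7, 4, 1, 6, 5, 8, 9, 0]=(0 3 7 5 1 10)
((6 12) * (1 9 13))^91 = ((1 9 13)(6 12))^91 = (1 9 13)(6 12)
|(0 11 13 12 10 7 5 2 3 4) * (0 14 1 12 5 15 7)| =22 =|(0 11 13 5 2 3 4 14 1 12 10)(7 15)|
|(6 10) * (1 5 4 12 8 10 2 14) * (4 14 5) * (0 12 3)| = |(0 12 8 10 6 2 5 14 1 4 3)| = 11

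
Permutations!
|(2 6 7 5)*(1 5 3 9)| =|(1 5 2 6 7 3 9)| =7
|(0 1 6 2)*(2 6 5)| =|(6)(0 1 5 2)| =4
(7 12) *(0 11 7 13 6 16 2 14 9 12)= (0 11 7)(2 14 9 12 13 6 16)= [11, 1, 14, 3, 4, 5, 16, 0, 8, 12, 10, 7, 13, 6, 9, 15, 2]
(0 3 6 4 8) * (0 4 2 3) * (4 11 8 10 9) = (2 3 6)(4 10 9)(8 11) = [0, 1, 3, 6, 10, 5, 2, 7, 11, 4, 9, 8]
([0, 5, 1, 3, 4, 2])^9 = [0, 1, 2, 3, 4, 5]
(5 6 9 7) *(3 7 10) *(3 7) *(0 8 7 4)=(0 8 7 5 6 9 10 4)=[8, 1, 2, 3, 0, 6, 9, 5, 7, 10, 4]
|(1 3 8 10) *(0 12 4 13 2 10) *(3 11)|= |(0 12 4 13 2 10 1 11 3 8)|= 10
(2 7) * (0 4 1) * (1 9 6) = (0 4 9 6 1)(2 7) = [4, 0, 7, 3, 9, 5, 1, 2, 8, 6]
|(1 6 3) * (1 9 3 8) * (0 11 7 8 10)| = 14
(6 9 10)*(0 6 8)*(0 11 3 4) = (0 6 9 10 8 11 3 4) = [6, 1, 2, 4, 0, 5, 9, 7, 11, 10, 8, 3]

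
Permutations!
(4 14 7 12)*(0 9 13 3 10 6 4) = (0 9 13 3 10 6 4 14 7 12) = [9, 1, 2, 10, 14, 5, 4, 12, 8, 13, 6, 11, 0, 3, 7]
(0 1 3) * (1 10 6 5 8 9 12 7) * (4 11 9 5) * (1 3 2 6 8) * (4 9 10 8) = [8, 2, 6, 0, 11, 1, 9, 3, 5, 12, 4, 10, 7] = (0 8 5 1 2 6 9 12 7 3)(4 11 10)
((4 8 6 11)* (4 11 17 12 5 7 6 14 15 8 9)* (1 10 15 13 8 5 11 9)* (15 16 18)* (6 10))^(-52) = ((1 6 17 12 11 9 4)(5 7 10 16 18 15)(8 14 13))^(-52) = (1 11 6 9 17 4 12)(5 10 18)(7 16 15)(8 13 14)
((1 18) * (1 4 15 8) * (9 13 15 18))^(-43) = (1 13 8 9 15)(4 18) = ((1 9 13 15 8)(4 18))^(-43)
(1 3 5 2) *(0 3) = (0 3 5 2 1) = [3, 0, 1, 5, 4, 2]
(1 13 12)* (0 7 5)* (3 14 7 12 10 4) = [12, 13, 2, 14, 3, 0, 6, 5, 8, 9, 4, 11, 1, 10, 7] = (0 12 1 13 10 4 3 14 7 5)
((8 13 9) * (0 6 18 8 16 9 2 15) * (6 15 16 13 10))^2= (2 9)(6 8)(10 18)(13 16)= ((0 15)(2 16 9 13)(6 18 8 10))^2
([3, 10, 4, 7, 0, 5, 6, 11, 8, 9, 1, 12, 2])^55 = (0 4 2 12 11 7 3)(1 10)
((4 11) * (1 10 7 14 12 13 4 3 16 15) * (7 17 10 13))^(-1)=(1 15 16 3 11 4 13)(7 12 14)(10 17)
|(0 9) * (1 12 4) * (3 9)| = 3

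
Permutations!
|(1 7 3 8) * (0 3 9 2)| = |(0 3 8 1 7 9 2)| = 7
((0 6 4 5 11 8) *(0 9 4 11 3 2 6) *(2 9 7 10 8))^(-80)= (2 6 11)(7 10 8)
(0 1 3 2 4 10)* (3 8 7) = (0 1 8 7 3 2 4 10) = [1, 8, 4, 2, 10, 5, 6, 3, 7, 9, 0]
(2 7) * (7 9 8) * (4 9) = (2 4 9 8 7) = [0, 1, 4, 3, 9, 5, 6, 2, 7, 8]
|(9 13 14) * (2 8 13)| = |(2 8 13 14 9)| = 5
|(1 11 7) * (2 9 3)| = |(1 11 7)(2 9 3)| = 3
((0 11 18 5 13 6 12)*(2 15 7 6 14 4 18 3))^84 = ((0 11 3 2 15 7 6 12)(4 18 5 13 14))^84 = (0 15)(2 12)(3 6)(4 14 13 5 18)(7 11)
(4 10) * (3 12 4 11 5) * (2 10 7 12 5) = (2 10 11)(3 5)(4 7 12) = [0, 1, 10, 5, 7, 3, 6, 12, 8, 9, 11, 2, 4]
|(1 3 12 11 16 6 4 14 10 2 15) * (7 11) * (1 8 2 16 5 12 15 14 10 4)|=|(1 3 15 8 2 14 4 10 16 6)(5 12 7 11)|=20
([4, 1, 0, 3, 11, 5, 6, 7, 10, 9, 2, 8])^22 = [10, 1, 8, 3, 2, 5, 6, 7, 4, 9, 11, 0]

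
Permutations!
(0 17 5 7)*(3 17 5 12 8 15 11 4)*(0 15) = (0 5 7 15 11 4 3 17 12 8) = [5, 1, 2, 17, 3, 7, 6, 15, 0, 9, 10, 4, 8, 13, 14, 11, 16, 12]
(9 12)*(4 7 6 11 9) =(4 7 6 11 9 12) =[0, 1, 2, 3, 7, 5, 11, 6, 8, 12, 10, 9, 4]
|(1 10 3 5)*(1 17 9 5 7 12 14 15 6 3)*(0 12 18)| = 24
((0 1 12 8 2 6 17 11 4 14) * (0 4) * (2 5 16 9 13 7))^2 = (0 12 5 9 7 6 11 1 8 16 13 2 17)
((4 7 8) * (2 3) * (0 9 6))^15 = (9)(2 3)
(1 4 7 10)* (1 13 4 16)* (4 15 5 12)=(1 16)(4 7 10 13 15 5 12)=[0, 16, 2, 3, 7, 12, 6, 10, 8, 9, 13, 11, 4, 15, 14, 5, 1]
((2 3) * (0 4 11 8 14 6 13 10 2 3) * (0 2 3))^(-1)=((0 4 11 8 14 6 13 10 3))^(-1)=(0 3 10 13 6 14 8 11 4)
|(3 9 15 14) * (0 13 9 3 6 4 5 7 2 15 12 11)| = 35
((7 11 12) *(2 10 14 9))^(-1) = ((2 10 14 9)(7 11 12))^(-1) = (2 9 14 10)(7 12 11)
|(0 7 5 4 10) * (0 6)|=6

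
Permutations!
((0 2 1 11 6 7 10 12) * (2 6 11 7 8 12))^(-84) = ((0 6 8 12)(1 7 10 2))^(-84) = (12)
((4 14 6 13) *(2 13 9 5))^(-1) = ((2 13 4 14 6 9 5))^(-1) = (2 5 9 6 14 4 13)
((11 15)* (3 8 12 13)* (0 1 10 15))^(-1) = ((0 1 10 15 11)(3 8 12 13))^(-1) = (0 11 15 10 1)(3 13 12 8)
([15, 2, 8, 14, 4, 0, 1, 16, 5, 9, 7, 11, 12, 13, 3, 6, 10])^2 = (0 6 2 5 15 1 8)(7 10 16)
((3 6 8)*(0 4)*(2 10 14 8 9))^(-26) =(2 14 3 9 10 8 6)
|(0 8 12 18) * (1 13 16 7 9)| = 20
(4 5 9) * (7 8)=(4 5 9)(7 8)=[0, 1, 2, 3, 5, 9, 6, 8, 7, 4]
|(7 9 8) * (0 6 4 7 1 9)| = 12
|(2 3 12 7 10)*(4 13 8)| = |(2 3 12 7 10)(4 13 8)| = 15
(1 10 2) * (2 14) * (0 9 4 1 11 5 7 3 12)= [9, 10, 11, 12, 1, 7, 6, 3, 8, 4, 14, 5, 0, 13, 2]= (0 9 4 1 10 14 2 11 5 7 3 12)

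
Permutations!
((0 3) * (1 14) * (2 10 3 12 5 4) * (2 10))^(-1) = ((0 12 5 4 10 3)(1 14))^(-1) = (0 3 10 4 5 12)(1 14)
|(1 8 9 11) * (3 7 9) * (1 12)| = 7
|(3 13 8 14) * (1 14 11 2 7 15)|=9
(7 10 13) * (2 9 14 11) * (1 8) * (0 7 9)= (0 7 10 13 9 14 11 2)(1 8)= [7, 8, 0, 3, 4, 5, 6, 10, 1, 14, 13, 2, 12, 9, 11]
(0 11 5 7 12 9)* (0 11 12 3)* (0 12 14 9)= (0 14 9 11 5 7 3 12)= [14, 1, 2, 12, 4, 7, 6, 3, 8, 11, 10, 5, 0, 13, 9]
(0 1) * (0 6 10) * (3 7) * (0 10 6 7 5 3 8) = (10)(0 1 7 8)(3 5) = [1, 7, 2, 5, 4, 3, 6, 8, 0, 9, 10]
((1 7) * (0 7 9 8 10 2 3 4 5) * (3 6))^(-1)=(0 5 4 3 6 2 10 8 9 1 7)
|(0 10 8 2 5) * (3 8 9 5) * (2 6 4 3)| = 4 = |(0 10 9 5)(3 8 6 4)|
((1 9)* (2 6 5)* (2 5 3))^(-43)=(1 9)(2 3 6)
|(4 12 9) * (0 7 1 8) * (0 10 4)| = |(0 7 1 8 10 4 12 9)| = 8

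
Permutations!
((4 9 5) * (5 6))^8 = ((4 9 6 5))^8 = (9)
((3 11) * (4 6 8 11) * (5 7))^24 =(3 11 8 6 4)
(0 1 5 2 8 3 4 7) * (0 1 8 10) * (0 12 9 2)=(0 8 3 4 7 1 5)(2 10 12 9)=[8, 5, 10, 4, 7, 0, 6, 1, 3, 2, 12, 11, 9]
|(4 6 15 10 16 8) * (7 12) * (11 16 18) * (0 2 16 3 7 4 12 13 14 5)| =|(0 2 16 8 12 4 6 15 10 18 11 3 7 13 14 5)| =16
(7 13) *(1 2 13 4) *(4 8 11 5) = (1 2 13 7 8 11 5 4) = [0, 2, 13, 3, 1, 4, 6, 8, 11, 9, 10, 5, 12, 7]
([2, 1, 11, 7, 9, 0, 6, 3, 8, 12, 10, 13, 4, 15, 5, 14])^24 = [13, 1, 15, 3, 4, 11, 6, 7, 8, 9, 10, 14, 12, 5, 2, 0]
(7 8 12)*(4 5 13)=(4 5 13)(7 8 12)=[0, 1, 2, 3, 5, 13, 6, 8, 12, 9, 10, 11, 7, 4]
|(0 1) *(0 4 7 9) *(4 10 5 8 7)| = 7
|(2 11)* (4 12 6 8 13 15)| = 6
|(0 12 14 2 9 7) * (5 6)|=6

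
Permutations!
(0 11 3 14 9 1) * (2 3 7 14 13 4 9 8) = [11, 0, 3, 13, 9, 5, 6, 14, 2, 1, 10, 7, 12, 4, 8] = (0 11 7 14 8 2 3 13 4 9 1)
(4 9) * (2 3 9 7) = (2 3 9 4 7) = [0, 1, 3, 9, 7, 5, 6, 2, 8, 4]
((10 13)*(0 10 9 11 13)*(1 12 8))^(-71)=(0 10)(1 12 8)(9 11 13)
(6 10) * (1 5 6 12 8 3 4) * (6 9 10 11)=(1 5 9 10 12 8 3 4)(6 11)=[0, 5, 2, 4, 1, 9, 11, 7, 3, 10, 12, 6, 8]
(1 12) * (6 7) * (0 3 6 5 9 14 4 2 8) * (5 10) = (0 3 6 7 10 5 9 14 4 2 8)(1 12) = [3, 12, 8, 6, 2, 9, 7, 10, 0, 14, 5, 11, 1, 13, 4]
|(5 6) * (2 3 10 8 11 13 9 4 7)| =|(2 3 10 8 11 13 9 4 7)(5 6)| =18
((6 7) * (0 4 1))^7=((0 4 1)(6 7))^7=(0 4 1)(6 7)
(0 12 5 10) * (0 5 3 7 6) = [12, 1, 2, 7, 4, 10, 0, 6, 8, 9, 5, 11, 3] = (0 12 3 7 6)(5 10)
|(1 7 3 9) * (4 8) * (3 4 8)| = |(1 7 4 3 9)| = 5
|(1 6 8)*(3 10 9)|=3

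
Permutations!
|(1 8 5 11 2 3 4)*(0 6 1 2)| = 6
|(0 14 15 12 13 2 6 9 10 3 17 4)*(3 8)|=|(0 14 15 12 13 2 6 9 10 8 3 17 4)|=13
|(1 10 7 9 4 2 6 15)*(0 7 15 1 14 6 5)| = 30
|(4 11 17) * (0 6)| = 6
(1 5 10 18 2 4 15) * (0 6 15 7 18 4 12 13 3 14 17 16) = [6, 5, 12, 14, 7, 10, 15, 18, 8, 9, 4, 11, 13, 3, 17, 1, 0, 16, 2] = (0 6 15 1 5 10 4 7 18 2 12 13 3 14 17 16)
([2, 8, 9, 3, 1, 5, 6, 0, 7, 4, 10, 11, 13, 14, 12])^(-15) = (14)(0 7 8 1 4 9 2)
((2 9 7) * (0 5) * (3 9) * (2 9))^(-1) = ((0 5)(2 3)(7 9))^(-1) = (0 5)(2 3)(7 9)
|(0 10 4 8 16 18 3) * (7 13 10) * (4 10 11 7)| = 6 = |(0 4 8 16 18 3)(7 13 11)|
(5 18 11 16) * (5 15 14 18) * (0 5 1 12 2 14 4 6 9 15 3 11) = [5, 12, 14, 11, 6, 1, 9, 7, 8, 15, 10, 16, 2, 13, 18, 4, 3, 17, 0] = (0 5 1 12 2 14 18)(3 11 16)(4 6 9 15)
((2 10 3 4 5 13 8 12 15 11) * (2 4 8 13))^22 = ((2 10 3 8 12 15 11 4 5))^22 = (2 12 5 8 4 3 11 10 15)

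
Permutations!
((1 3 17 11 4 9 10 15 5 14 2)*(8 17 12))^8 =((1 3 12 8 17 11 4 9 10 15 5 14 2))^8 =(1 10 8 14 4 3 15 17 2 9 12 5 11)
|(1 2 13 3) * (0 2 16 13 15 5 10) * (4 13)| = 5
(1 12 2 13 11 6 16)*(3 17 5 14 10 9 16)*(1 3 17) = (1 12 2 13 11 6 17 5 14 10 9 16 3) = [0, 12, 13, 1, 4, 14, 17, 7, 8, 16, 9, 6, 2, 11, 10, 15, 3, 5]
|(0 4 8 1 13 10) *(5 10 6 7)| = |(0 4 8 1 13 6 7 5 10)| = 9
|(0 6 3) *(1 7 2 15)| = |(0 6 3)(1 7 2 15)| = 12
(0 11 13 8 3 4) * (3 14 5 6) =(0 11 13 8 14 5 6 3 4) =[11, 1, 2, 4, 0, 6, 3, 7, 14, 9, 10, 13, 12, 8, 5]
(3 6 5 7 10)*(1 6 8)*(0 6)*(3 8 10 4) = [6, 0, 2, 10, 3, 7, 5, 4, 1, 9, 8] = (0 6 5 7 4 3 10 8 1)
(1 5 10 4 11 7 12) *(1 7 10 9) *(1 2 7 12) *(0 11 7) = (12)(0 11 10 4 7 1 5 9 2) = [11, 5, 0, 3, 7, 9, 6, 1, 8, 2, 4, 10, 12]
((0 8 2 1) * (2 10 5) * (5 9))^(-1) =((0 8 10 9 5 2 1))^(-1) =(0 1 2 5 9 10 8)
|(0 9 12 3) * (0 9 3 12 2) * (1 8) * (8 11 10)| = 4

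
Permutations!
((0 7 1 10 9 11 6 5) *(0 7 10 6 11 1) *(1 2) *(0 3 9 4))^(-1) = ((11)(0 10 4)(1 6 5 7 3 9 2))^(-1) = (11)(0 4 10)(1 2 9 3 7 5 6)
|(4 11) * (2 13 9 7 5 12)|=6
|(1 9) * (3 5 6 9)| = 5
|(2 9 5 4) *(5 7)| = 5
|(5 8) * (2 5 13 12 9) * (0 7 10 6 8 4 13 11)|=|(0 7 10 6 8 11)(2 5 4 13 12 9)|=6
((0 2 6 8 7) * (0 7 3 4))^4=((0 2 6 8 3 4))^4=(0 3 6)(2 4 8)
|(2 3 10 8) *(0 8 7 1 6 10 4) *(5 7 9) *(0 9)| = |(0 8 2 3 4 9 5 7 1 6 10)| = 11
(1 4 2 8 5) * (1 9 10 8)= (1 4 2)(5 9 10 8)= [0, 4, 1, 3, 2, 9, 6, 7, 5, 10, 8]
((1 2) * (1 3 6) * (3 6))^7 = (1 2 6)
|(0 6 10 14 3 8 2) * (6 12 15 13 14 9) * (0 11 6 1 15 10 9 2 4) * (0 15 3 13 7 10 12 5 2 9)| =40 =|(0 5 2 11 6)(1 3 8 4 15 7 10 9)(13 14)|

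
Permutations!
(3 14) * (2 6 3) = (2 6 3 14) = [0, 1, 6, 14, 4, 5, 3, 7, 8, 9, 10, 11, 12, 13, 2]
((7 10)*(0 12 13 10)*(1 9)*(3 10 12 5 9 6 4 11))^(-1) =(0 7 10 3 11 4 6 1 9 5)(12 13)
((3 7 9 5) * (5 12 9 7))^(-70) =(12)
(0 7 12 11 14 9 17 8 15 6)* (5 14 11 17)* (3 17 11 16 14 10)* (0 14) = (0 7 12 11 16)(3 17 8 15 6 14 9 5 10) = [7, 1, 2, 17, 4, 10, 14, 12, 15, 5, 3, 16, 11, 13, 9, 6, 0, 8]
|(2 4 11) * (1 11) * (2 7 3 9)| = 7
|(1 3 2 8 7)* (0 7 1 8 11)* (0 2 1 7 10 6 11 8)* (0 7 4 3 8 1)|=9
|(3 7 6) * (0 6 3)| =2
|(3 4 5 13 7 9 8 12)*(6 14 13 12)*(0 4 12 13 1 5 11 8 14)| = |(0 4 11 8 6)(1 5 13 7 9 14)(3 12)| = 30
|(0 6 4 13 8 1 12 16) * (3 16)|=9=|(0 6 4 13 8 1 12 3 16)|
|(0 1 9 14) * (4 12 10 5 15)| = |(0 1 9 14)(4 12 10 5 15)| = 20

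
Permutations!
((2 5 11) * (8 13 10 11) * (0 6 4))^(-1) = (0 4 6)(2 11 10 13 8 5) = ((0 6 4)(2 5 8 13 10 11))^(-1)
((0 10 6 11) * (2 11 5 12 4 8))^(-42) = (0 5 8)(2 10 12)(4 11 6)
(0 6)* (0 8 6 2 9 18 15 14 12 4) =[2, 1, 9, 3, 0, 5, 8, 7, 6, 18, 10, 11, 4, 13, 12, 14, 16, 17, 15] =(0 2 9 18 15 14 12 4)(6 8)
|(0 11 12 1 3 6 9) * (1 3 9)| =7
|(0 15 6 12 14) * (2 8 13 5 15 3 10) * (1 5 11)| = 13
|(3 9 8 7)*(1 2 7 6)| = |(1 2 7 3 9 8 6)| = 7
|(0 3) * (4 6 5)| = |(0 3)(4 6 5)| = 6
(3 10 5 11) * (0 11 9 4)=(0 11 3 10 5 9 4)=[11, 1, 2, 10, 0, 9, 6, 7, 8, 4, 5, 3]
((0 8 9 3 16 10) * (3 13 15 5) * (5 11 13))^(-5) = (0 9 3 10 8 5 16)(11 13 15)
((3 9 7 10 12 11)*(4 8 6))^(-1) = (3 11 12 10 7 9)(4 6 8)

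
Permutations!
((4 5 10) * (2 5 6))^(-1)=(2 6 4 10 5)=((2 5 10 4 6))^(-1)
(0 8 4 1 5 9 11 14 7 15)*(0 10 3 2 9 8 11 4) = (0 11 14 7 15 10 3 2 9 4 1 5 8) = [11, 5, 9, 2, 1, 8, 6, 15, 0, 4, 3, 14, 12, 13, 7, 10]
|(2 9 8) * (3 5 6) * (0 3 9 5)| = |(0 3)(2 5 6 9 8)| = 10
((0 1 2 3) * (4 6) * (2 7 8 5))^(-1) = ((0 1 7 8 5 2 3)(4 6))^(-1) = (0 3 2 5 8 7 1)(4 6)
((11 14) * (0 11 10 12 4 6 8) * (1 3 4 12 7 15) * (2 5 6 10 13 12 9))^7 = ((0 11 14 13 12 9 2 5 6 8)(1 3 4 10 7 15))^7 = (0 5 12 11 6 9 14 8 2 13)(1 3 4 10 7 15)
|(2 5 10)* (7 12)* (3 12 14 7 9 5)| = 6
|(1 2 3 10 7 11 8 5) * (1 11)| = 15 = |(1 2 3 10 7)(5 11 8)|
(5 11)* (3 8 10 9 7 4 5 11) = (11)(3 8 10 9 7 4 5) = [0, 1, 2, 8, 5, 3, 6, 4, 10, 7, 9, 11]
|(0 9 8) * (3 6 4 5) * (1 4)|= 15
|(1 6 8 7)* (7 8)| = 3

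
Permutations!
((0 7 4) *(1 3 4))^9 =(0 4 3 1 7)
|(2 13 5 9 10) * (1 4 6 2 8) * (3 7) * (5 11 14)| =22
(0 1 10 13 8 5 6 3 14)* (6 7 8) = [1, 10, 2, 14, 4, 7, 3, 8, 5, 9, 13, 11, 12, 6, 0] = (0 1 10 13 6 3 14)(5 7 8)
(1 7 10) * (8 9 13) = [0, 7, 2, 3, 4, 5, 6, 10, 9, 13, 1, 11, 12, 8] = (1 7 10)(8 9 13)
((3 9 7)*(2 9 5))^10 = ((2 9 7 3 5))^10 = (9)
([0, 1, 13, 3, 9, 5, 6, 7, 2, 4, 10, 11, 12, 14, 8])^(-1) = (2 8 14 13)(4 9)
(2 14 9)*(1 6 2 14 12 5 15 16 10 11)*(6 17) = (1 17 6 2 12 5 15 16 10 11)(9 14) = [0, 17, 12, 3, 4, 15, 2, 7, 8, 14, 11, 1, 5, 13, 9, 16, 10, 6]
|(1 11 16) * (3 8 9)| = |(1 11 16)(3 8 9)| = 3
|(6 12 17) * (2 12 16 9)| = |(2 12 17 6 16 9)| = 6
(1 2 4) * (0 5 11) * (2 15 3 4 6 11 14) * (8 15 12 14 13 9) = (0 5 13 9 8 15 3 4 1 12 14 2 6 11) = [5, 12, 6, 4, 1, 13, 11, 7, 15, 8, 10, 0, 14, 9, 2, 3]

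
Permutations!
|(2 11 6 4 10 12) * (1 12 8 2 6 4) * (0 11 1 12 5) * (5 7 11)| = 14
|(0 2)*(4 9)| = 2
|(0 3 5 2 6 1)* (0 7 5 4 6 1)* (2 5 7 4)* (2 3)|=|(7)(0 2 1 4 6)|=5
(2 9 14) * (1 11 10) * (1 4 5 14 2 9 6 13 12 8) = (1 11 10 4 5 14 9 2 6 13 12 8) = [0, 11, 6, 3, 5, 14, 13, 7, 1, 2, 4, 10, 8, 12, 9]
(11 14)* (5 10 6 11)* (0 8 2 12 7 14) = (0 8 2 12 7 14 5 10 6 11) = [8, 1, 12, 3, 4, 10, 11, 14, 2, 9, 6, 0, 7, 13, 5]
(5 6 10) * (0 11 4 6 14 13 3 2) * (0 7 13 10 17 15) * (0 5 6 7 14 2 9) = [11, 1, 14, 9, 7, 2, 17, 13, 8, 0, 6, 4, 12, 3, 10, 5, 16, 15] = (0 11 4 7 13 3 9)(2 14 10 6 17 15 5)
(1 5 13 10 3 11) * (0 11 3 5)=(0 11 1)(5 13 10)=[11, 0, 2, 3, 4, 13, 6, 7, 8, 9, 5, 1, 12, 10]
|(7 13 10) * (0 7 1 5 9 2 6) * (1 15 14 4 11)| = |(0 7 13 10 15 14 4 11 1 5 9 2 6)| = 13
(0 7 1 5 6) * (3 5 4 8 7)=(0 3 5 6)(1 4 8 7)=[3, 4, 2, 5, 8, 6, 0, 1, 7]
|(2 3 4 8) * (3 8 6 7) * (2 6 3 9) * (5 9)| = |(2 8 6 7 5 9)(3 4)| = 6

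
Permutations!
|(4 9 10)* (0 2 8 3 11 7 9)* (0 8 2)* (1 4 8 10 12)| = 9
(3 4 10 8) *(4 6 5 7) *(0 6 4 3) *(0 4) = [6, 1, 2, 0, 10, 7, 5, 3, 4, 9, 8] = (0 6 5 7 3)(4 10 8)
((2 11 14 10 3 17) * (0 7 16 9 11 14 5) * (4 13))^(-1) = ((0 7 16 9 11 5)(2 14 10 3 17)(4 13))^(-1) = (0 5 11 9 16 7)(2 17 3 10 14)(4 13)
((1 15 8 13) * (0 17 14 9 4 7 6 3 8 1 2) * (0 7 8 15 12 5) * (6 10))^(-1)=(0 5 12 1 15 3 6 10 7 2 13 8 4 9 14 17)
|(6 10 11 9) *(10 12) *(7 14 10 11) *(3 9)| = |(3 9 6 12 11)(7 14 10)| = 15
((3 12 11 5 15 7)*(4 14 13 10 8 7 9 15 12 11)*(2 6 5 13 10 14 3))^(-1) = (2 7 8 10 14 13 11 3 4 12 5 6)(9 15)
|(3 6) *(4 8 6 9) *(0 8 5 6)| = 10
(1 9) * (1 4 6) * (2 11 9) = [0, 2, 11, 3, 6, 5, 1, 7, 8, 4, 10, 9] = (1 2 11 9 4 6)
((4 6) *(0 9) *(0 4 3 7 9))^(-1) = (3 6 4 9 7)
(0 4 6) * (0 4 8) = [8, 1, 2, 3, 6, 5, 4, 7, 0] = (0 8)(4 6)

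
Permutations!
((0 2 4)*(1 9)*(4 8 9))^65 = ((0 2 8 9 1 4))^65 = (0 4 1 9 8 2)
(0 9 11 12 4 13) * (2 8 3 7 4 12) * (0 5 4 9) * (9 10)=(2 8 3 7 10 9 11)(4 13 5)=[0, 1, 8, 7, 13, 4, 6, 10, 3, 11, 9, 2, 12, 5]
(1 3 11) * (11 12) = (1 3 12 11) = [0, 3, 2, 12, 4, 5, 6, 7, 8, 9, 10, 1, 11]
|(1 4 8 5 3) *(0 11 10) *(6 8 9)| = |(0 11 10)(1 4 9 6 8 5 3)| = 21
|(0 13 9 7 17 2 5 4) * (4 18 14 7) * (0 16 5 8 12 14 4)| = 12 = |(0 13 9)(2 8 12 14 7 17)(4 16 5 18)|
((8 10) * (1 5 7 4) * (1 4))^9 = (8 10) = ((1 5 7)(8 10))^9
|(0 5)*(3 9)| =|(0 5)(3 9)| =2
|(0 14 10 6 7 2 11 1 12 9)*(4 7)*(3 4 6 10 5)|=11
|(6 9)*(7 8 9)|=|(6 7 8 9)|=4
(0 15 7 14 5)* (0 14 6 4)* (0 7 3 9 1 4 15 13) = (0 13)(1 4 7 6 15 3 9)(5 14) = [13, 4, 2, 9, 7, 14, 15, 6, 8, 1, 10, 11, 12, 0, 5, 3]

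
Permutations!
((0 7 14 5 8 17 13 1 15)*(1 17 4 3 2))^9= (0 15 1 2 3 4 8 5 14 7)(13 17)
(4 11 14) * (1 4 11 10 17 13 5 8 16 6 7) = (1 4 10 17 13 5 8 16 6 7)(11 14) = [0, 4, 2, 3, 10, 8, 7, 1, 16, 9, 17, 14, 12, 5, 11, 15, 6, 13]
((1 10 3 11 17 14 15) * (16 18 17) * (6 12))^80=(1 15 14 17 18 16 11 3 10)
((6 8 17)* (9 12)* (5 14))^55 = ((5 14)(6 8 17)(9 12))^55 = (5 14)(6 8 17)(9 12)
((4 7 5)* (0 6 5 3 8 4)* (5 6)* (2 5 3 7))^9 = ((0 3 8 4 2 5))^9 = (0 4)(2 3)(5 8)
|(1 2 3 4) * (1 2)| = |(2 3 4)| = 3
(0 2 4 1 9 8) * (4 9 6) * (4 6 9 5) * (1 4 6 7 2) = (0 1 9 8)(2 5 6 7) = [1, 9, 5, 3, 4, 6, 7, 2, 0, 8]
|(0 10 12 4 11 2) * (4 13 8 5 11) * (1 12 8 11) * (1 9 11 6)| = 28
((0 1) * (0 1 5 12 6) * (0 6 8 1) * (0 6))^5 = ((0 5 12 8 1 6))^5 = (0 6 1 8 12 5)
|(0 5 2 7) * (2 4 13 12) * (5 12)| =12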